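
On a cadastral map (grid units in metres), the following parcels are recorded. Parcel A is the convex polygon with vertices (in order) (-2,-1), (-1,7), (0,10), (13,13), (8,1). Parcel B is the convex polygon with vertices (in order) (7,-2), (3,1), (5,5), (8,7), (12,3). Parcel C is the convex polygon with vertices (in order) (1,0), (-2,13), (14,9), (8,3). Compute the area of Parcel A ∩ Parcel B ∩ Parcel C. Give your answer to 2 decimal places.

18.21

The intersection is the polygon with vertices (3,1), (5,5), (8,7), (9.765,5.235), (9.429,4.429), (8,3), (3.121,0.909).
By the shoelace formula its area is 18.21.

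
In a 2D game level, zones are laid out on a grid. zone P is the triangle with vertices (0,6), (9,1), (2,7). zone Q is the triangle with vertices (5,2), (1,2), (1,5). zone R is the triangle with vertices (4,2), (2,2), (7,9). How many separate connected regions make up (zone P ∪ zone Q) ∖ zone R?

(zone P ∪ zone Q) ∖ zone R splits into 4 disjoint pieces (area 5.5152, area 2.625, area 3.8023, area 0.2838).

4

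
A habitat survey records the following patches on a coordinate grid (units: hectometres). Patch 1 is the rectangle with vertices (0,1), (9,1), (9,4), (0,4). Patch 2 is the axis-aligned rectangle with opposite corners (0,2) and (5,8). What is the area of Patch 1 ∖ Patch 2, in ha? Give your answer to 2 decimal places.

17.00

|Patch 1∩Patch 2|: x∈[0,5], y∈[2,4] → 5·2 = 10.
|Patch 1| = 27.
|Patch 1 ∖ Patch 2| = |Patch 1| − |Patch 1∩Patch 2| = 27 − 10 = 17.00.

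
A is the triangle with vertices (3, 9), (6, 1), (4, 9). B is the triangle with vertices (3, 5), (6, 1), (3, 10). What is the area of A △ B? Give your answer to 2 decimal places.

|A| = 4, |B| = 7.5, |A∩B| = 1.3333.
|A △ B| = |A| + |B| − 2·|A∩B| = 4 + 7.5 − 2.6667 = 8.83.

8.83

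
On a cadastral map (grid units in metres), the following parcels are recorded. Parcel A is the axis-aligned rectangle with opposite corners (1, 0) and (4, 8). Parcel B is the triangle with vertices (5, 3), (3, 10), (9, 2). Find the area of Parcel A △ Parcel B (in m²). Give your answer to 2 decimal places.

36.36

|Parcel A| = 24, |Parcel B| = 13, |Parcel A∩Parcel B| = 0.3214.
|Parcel A △ Parcel B| = |Parcel A| + |Parcel B| − 2·|Parcel A∩Parcel B| = 24 + 13 − 0.6429 = 36.36.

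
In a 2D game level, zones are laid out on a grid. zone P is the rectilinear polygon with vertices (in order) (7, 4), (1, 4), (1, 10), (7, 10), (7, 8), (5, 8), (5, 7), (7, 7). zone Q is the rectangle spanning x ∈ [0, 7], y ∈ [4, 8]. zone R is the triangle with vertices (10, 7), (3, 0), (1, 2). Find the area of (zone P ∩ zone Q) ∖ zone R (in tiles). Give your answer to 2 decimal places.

20.40

|zone P ∩ zone Q| = 22.
|(zone P ∩ zone Q) ∩ zone R| = 1.6.
|(zone P ∩ zone Q) ∖ zone R| = 22 − 1.6 = 20.40.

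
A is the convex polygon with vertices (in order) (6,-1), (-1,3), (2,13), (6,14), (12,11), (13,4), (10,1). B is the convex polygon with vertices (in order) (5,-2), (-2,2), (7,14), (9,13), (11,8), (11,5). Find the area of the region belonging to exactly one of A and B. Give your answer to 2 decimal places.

59.50

|A| = 146, |B| = 111, |A∩B| = 98.7502.
|A △ B| = |A| + |B| − 2·|A∩B| = 146 + 111 − 197.5004 = 59.50.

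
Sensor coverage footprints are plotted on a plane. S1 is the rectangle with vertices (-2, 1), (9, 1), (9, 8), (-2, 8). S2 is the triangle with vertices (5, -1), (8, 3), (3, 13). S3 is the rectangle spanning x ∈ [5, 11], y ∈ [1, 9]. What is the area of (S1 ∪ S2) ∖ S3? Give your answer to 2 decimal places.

55.00

|S1 ∪ S2| = 83.25.
|(S1 ∪ S2) ∩ S3| = 28.25.
|(S1 ∪ S2) ∖ S3| = 83.25 − 28.25 = 55.00.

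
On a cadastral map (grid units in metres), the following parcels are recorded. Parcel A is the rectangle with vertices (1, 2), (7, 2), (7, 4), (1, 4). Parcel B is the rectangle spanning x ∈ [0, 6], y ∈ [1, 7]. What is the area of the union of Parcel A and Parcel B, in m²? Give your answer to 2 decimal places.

By inclusion–exclusion:
Individual areas: |Parcel A| = 12, |Parcel B| = 36.
|Parcel A∩Parcel B|: x∈[1,6], y∈[2,4] → 5·2 = 10.
|Parcel A ∪ Parcel B| = 48 − 10 = 38.00.

38.00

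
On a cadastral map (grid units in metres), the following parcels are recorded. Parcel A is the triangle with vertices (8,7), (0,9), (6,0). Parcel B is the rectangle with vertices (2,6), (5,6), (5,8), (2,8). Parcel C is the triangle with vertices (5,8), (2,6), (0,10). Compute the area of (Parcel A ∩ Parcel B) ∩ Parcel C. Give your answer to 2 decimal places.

The region (Parcel A ∩ Parcel B) ∩ Parcel C is the polygon with vertices (2,8), (4,8), (4.727,7.818), (2,6).
By the shoelace formula its area is 2.91.

2.91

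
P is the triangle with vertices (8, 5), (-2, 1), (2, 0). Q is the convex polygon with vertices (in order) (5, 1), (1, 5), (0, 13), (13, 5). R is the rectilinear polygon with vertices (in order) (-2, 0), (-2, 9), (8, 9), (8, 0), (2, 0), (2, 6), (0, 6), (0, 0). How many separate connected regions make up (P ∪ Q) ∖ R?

4

(P ∪ Q) ∖ R splits into 4 disjoint pieces (area 3.9, area 1.5625, area 12, area 13.9423).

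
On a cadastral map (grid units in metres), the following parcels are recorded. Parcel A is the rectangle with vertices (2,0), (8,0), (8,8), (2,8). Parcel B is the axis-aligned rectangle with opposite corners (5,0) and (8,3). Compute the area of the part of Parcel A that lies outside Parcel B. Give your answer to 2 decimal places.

39.00

|Parcel A∩Parcel B|: x∈[5,8], y∈[0,3] → 3·3 = 9.
|Parcel A| = 48.
|Parcel A ∖ Parcel B| = |Parcel A| − |Parcel A∩Parcel B| = 48 − 9 = 39.00.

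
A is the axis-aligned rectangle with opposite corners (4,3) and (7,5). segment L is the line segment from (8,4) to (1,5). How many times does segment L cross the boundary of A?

The segment meets the boundary at (4,4.571), (7,4.143).

2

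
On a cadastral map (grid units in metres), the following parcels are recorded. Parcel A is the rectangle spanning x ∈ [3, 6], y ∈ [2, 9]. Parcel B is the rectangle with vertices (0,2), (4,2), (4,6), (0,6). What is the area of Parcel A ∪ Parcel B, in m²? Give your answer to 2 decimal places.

By inclusion–exclusion:
Individual areas: |Parcel A| = 21, |Parcel B| = 16.
|Parcel A∩Parcel B|: x∈[3,4], y∈[2,6] → 1·4 = 4.
|Parcel A ∪ Parcel B| = 37 − 4 = 33.00.

33.00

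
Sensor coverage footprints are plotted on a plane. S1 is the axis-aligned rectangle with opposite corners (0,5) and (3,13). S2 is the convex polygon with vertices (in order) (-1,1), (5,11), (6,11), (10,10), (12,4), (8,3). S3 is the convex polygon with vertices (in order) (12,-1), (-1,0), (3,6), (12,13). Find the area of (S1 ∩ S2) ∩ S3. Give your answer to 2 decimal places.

0.33

The region (S1 ∩ S2) ∩ S3 is the polygon with vertices (2.333,5), (3,6), (3,5).
By the shoelace formula its area is 0.33.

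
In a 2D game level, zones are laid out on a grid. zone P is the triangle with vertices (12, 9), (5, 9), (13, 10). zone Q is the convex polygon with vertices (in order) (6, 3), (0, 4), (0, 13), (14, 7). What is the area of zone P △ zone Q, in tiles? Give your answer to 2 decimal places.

|zone P| = 3.5, |zone Q| = 79, |zone P∩zone Q| = 0.9086.
|zone P △ zone Q| = |zone P| + |zone Q| − 2·|zone P∩zone Q| = 3.5 + 79 − 1.8172 = 80.68.

80.68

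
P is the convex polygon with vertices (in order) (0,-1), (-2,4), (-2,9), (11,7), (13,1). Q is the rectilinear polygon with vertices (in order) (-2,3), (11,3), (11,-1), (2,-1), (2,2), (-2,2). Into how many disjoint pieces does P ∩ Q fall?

1

P ∩ Q is a single connected region.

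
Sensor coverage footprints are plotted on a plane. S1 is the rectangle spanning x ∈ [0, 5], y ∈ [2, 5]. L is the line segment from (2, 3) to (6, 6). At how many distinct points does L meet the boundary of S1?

1

The segment meets the boundary at (4.667,5).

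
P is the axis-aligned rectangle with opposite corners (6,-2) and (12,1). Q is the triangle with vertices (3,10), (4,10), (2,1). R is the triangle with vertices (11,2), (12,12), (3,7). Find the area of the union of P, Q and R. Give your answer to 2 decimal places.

64.93

By inclusion–exclusion:
Individual areas: |P| = 18, |Q| = 4.5, |R| = 42.5.
|P∩Q| = 0.
|P∩R| = 0.
|Q∩R| = 0.0657.
|P∩Q∩R| = 0.
|P ∪ Q ∪ R| = 65 − 0.0657 + 0 = 64.93.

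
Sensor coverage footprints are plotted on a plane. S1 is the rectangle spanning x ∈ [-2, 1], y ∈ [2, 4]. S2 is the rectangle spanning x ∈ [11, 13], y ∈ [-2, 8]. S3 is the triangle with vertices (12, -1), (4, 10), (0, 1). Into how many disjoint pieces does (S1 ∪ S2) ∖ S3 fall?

2

(S1 ∪ S2) ∖ S3 splits into 2 disjoint pieces (area 5.6528, area 19.3958).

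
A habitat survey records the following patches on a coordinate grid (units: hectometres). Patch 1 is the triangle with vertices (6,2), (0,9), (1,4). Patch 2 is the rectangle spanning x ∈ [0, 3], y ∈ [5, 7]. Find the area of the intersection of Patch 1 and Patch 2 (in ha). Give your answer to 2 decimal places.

3.84

The intersection is the polygon with vertices (3,5.5), (3,5), (0.8,5), (0.4,7), (1.714,7).
By the shoelace formula its area is 3.84.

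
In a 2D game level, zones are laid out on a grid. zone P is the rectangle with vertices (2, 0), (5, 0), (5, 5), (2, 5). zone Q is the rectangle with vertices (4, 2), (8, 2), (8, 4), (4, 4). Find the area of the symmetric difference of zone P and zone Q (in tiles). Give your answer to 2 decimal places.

|zone P∩zone Q|: x∈[4,5], y∈[2,4] → 1·2 = 2.
|zone P △ zone Q| = |zone P| + |zone Q| − 2·|zone P∩zone Q| = 15 + 8 − 4 = 19.00.

19.00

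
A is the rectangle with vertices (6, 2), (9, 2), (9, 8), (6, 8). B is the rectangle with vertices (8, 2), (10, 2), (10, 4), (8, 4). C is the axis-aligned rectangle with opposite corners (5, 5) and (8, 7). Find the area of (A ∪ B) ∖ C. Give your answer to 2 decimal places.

16.00

|A ∪ B| = 20.
|(A ∪ B) ∩ C| = 4.
|(A ∪ B) ∖ C| = 20 − 4 = 16.00.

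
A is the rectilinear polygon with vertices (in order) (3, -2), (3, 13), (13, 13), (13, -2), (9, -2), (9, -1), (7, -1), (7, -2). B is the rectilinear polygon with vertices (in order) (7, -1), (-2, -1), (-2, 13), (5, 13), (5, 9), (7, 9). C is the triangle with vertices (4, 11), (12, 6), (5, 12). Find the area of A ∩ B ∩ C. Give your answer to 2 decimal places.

The intersection is the polygon with vertices (5,10.375), (4,11), (5,12).
By the shoelace formula its area is 0.81.

0.81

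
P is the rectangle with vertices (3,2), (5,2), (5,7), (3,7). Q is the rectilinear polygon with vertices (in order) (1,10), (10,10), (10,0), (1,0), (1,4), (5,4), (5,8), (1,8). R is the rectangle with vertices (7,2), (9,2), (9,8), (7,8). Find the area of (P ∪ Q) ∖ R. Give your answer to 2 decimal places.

|P ∪ Q| = 80.
|(P ∪ Q) ∩ R| = 12.
|(P ∪ Q) ∖ R| = 80 − 12 = 68.00.

68.00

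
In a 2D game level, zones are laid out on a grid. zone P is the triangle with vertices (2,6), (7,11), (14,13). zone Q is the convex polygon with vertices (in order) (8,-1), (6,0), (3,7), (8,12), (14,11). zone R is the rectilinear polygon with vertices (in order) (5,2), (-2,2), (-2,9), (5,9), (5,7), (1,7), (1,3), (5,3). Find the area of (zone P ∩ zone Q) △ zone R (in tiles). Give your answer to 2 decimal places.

|zone P ∩ zone Q| = 10.5075.
|(zone P ∩ zone Q) ∩ zone R| = 1.5179.
|(zone P ∩ zone Q) △ zone R| = 10.5075 + 33 − 3.0357 = 40.47.

40.47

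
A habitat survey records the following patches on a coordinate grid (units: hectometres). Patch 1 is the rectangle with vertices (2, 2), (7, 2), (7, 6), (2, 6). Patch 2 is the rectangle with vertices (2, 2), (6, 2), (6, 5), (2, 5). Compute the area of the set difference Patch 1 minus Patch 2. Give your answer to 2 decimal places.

|Patch 1∩Patch 2|: x∈[2,6], y∈[2,5] → 4·3 = 12.
|Patch 1| = 20.
|Patch 1 ∖ Patch 2| = |Patch 1| − |Patch 1∩Patch 2| = 20 − 12 = 8.00.

8.00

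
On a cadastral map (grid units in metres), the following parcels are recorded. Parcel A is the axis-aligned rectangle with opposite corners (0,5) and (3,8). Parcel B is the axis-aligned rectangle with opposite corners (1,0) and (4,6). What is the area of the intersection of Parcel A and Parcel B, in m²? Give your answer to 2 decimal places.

|Parcel A∩Parcel B|: x∈[1,3], y∈[5,6] → 2·1 = 2.

2.00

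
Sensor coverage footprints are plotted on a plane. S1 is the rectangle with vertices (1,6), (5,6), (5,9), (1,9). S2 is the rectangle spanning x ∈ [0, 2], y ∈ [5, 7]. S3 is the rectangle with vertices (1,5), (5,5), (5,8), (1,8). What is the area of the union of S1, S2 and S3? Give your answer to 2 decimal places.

18.00

By inclusion–exclusion:
Individual areas: |S1| = 12, |S2| = 4, |S3| = 12.
|S1∩S2|: x∈[1,2], y∈[6,7] → 1·1 = 1.
|S1∩S3|: x∈[1,5], y∈[6,8] → 4·2 = 8.
|S2∩S3|: x∈[1,2], y∈[5,7] → 1·2 = 2.
|S1∩S2∩S3| = 1.
|S1 ∪ S2 ∪ S3| = 28 − 11 + 1 = 18.00.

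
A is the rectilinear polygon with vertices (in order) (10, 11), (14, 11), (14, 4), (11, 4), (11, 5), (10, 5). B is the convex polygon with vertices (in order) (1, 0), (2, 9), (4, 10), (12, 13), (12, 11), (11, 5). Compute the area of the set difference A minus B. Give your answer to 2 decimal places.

|A| = 27, |A∩B| = 9.
|A ∖ B| = |A| − |A∩B| = 27 − 9 = 18.00.

18.00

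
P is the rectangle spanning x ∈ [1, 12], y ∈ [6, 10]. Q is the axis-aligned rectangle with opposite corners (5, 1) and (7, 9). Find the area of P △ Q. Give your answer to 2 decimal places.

|P∩Q|: x∈[5,7], y∈[6,9] → 2·3 = 6.
|P △ Q| = |P| + |Q| − 2·|P∩Q| = 44 + 16 − 12 = 48.00.

48.00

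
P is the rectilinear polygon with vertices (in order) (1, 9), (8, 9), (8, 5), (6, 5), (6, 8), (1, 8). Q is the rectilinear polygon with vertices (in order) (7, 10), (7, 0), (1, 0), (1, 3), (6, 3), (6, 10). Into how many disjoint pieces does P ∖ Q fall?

2

P ∖ Q splits into 2 disjoint pieces (area 5, area 4).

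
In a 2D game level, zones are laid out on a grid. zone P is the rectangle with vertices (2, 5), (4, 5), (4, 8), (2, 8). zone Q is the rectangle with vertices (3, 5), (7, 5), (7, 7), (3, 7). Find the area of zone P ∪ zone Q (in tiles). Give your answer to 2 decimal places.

12.00

By inclusion–exclusion:
Individual areas: |zone P| = 6, |zone Q| = 8.
|zone P∩zone Q|: x∈[3,4], y∈[5,7] → 1·2 = 2.
|zone P ∪ zone Q| = 14 − 2 = 12.00.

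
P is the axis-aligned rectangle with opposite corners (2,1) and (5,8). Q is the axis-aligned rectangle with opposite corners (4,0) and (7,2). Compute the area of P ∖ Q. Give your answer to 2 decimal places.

20.00

|P∩Q|: x∈[4,5], y∈[1,2] → 1·1 = 1.
|P| = 21.
|P ∖ Q| = |P| − |P∩Q| = 21 − 1 = 20.00.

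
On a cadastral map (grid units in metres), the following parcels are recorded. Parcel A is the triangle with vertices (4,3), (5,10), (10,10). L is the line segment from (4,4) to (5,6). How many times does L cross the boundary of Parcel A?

The segment meets the boundary at (4.2,4.4).

1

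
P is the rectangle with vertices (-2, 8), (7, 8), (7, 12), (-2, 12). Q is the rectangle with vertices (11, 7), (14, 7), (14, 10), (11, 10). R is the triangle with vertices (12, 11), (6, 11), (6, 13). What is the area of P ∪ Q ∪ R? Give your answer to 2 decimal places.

By inclusion–exclusion:
Individual areas: |P| = 36, |Q| = 9, |R| = 6.
|P∩Q| = 0 (no overlap).
|P∩R| = 1.
|Q∩R| = 0.
|P∩Q∩R| = 0.
|P ∪ Q ∪ R| = 51 − 1 + 0 = 50.00.

50.00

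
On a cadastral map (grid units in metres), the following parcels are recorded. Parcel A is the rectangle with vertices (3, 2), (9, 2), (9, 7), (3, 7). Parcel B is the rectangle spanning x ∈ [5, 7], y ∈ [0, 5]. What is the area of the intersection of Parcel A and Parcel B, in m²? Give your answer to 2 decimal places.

6.00

|Parcel A∩Parcel B|: x∈[5,7], y∈[2,5] → 2·3 = 6.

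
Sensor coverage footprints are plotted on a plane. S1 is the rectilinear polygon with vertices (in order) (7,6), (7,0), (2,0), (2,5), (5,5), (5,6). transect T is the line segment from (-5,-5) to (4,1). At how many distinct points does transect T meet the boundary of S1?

The segment meets the boundary at (2.5,0).

1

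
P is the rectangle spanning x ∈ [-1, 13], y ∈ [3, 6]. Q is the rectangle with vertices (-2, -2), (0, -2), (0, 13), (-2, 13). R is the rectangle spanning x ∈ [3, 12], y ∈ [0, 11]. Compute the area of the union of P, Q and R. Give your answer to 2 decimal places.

141.00

By inclusion–exclusion:
Individual areas: |P| = 42, |Q| = 30, |R| = 99.
|P∩Q|: x∈[-1,0], y∈[3,6] → 1·3 = 3.
|P∩R|: x∈[3,12], y∈[3,6] → 9·3 = 27.
|Q∩R| = 0 (no overlap).
|P∩Q∩R| = 0.
|P ∪ Q ∪ R| = 171 − 30 + 0 = 141.00.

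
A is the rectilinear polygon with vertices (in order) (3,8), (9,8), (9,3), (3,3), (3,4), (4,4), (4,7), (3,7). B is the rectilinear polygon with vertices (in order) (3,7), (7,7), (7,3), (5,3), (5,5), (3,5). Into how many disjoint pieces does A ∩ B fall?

A ∩ B is a single connected region.

1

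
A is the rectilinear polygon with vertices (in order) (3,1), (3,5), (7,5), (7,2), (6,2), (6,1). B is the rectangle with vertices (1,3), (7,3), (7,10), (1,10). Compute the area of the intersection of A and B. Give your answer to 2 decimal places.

The intersection is the polygon with vertices (3,5), (7,5), (7,3), (3,3).
By the shoelace formula its area is 8.00.

8.00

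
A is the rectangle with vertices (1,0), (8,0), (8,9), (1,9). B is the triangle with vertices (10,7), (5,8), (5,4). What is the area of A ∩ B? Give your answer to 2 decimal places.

8.40

The intersection is the polygon with vertices (8,5.8), (5,4), (5,8), (8,7.4).
By the shoelace formula its area is 8.40.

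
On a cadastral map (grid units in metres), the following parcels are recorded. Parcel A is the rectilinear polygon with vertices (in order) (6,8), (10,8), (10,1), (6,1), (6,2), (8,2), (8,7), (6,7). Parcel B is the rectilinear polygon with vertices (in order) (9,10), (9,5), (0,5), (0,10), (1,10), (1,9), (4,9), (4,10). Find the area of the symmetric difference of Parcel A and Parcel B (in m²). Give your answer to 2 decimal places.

50.00

|Parcel A| = 18, |Parcel B| = 42, |Parcel A∩Parcel B| = 5.
|Parcel A △ Parcel B| = |Parcel A| + |Parcel B| − 2·|Parcel A∩Parcel B| = 18 + 42 − 10 = 50.00.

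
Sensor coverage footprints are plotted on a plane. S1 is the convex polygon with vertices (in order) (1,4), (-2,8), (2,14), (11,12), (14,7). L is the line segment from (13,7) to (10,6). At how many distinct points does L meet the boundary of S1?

The segment meets the boundary at (10.75,6.25).

1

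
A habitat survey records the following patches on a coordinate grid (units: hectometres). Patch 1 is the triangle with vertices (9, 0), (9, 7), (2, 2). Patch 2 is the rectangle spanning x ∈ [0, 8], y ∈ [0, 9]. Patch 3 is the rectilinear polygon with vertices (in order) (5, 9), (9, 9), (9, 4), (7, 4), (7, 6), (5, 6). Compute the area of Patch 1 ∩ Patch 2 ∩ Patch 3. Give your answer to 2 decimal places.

1.93

The intersection is the polygon with vertices (8,6.286), (8,4), (7,4), (7,5.571).
By the shoelace formula its area is 1.93.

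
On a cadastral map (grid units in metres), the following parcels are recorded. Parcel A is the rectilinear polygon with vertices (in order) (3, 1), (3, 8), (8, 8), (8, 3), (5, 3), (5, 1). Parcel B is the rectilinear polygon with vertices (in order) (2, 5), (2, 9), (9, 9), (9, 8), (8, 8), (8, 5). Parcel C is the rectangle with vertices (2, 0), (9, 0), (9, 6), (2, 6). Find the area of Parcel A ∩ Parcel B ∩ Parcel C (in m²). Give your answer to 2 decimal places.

The intersection is the polygon with vertices (8,5), (3,5), (3,6), (8,6).
By the shoelace formula its area is 5.00.

5.00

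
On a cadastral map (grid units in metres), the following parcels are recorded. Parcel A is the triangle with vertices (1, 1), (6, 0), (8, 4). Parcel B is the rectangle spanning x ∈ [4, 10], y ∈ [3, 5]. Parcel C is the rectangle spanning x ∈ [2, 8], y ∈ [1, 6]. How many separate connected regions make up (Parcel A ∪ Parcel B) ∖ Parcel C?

2

(Parcel A ∪ Parcel B) ∖ Parcel C splits into 2 disjoint pieces (area 2.9643, area 4).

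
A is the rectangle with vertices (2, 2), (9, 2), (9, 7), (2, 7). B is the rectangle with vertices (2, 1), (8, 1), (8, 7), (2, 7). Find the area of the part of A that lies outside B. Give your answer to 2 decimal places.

|A∩B|: x∈[2,8], y∈[2,7] → 6·5 = 30.
|A| = 35.
|A ∖ B| = |A| − |A∩B| = 35 − 30 = 5.00.

5.00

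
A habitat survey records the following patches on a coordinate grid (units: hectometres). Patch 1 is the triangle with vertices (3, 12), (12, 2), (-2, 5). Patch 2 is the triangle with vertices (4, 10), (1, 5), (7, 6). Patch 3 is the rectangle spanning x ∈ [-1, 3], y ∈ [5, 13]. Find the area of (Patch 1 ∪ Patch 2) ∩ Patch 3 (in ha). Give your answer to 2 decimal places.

16.80

The region (Patch 1 ∪ Patch 2) ∩ Patch 3 is the polygon with vertices (3,12), (3,5), (-1,5), (-1,6.4).
By the shoelace formula its area is 16.80.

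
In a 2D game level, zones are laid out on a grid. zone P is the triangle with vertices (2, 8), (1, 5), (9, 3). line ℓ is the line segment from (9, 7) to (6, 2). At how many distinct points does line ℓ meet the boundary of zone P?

The segment meets the boundary at (7.32,4.2), (6.913,3.522).

2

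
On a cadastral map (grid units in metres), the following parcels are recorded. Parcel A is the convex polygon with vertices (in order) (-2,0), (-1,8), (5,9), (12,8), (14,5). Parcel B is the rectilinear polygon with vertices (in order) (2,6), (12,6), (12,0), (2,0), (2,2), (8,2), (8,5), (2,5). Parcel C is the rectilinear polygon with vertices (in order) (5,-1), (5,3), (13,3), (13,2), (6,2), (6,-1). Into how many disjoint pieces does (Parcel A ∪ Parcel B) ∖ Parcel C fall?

2

(Parcel A ∪ Parcel B) ∖ Parcel C splits into 2 disjoint pieces (area 94.5438, area 12).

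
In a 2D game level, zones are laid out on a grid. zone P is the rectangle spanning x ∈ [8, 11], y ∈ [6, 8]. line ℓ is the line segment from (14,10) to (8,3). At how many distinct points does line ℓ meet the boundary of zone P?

2

The segment meets the boundary at (10.571,6), (11,6.5).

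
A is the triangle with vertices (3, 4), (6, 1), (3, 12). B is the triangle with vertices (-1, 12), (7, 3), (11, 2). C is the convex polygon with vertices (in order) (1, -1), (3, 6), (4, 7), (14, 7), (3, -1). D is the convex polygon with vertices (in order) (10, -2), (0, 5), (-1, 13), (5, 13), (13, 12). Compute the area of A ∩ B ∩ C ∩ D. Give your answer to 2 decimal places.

0.60

The intersection is the polygon with vertices (4,7), (4.364,7), (4.771,5.508), (3.706,6.706).
By the shoelace formula its area is 0.60.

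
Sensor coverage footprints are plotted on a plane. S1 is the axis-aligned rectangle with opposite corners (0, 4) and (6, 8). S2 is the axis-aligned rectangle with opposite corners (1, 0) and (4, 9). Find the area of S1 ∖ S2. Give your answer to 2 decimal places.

12.00

|S1∩S2|: x∈[1,4], y∈[4,8] → 3·4 = 12.
|S1| = 24.
|S1 ∖ S2| = |S1| − |S1∩S2| = 24 − 12 = 12.00.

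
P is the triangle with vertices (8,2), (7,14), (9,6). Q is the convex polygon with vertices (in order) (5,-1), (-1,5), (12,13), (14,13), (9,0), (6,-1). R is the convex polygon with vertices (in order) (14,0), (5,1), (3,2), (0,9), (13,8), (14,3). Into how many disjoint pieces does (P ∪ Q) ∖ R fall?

(P ∪ Q) ∖ R splits into 2 disjoint pieces (area 23.8318, area 16.5333).

2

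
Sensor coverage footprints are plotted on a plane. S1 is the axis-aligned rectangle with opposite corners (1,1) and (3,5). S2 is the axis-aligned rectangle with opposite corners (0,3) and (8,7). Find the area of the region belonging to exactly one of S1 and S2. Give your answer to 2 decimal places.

32.00

|S1∩S2|: x∈[1,3], y∈[3,5] → 2·2 = 4.
|S1 △ S2| = |S1| + |S2| − 2·|S1∩S2| = 8 + 32 − 8 = 32.00.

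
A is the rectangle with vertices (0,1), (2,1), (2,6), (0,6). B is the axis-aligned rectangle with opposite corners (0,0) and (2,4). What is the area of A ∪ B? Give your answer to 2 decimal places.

12.00

By inclusion–exclusion:
Individual areas: |A| = 10, |B| = 8.
|A∩B|: x∈[0,2], y∈[1,4] → 2·3 = 6.
|A ∪ B| = 18 − 6 = 12.00.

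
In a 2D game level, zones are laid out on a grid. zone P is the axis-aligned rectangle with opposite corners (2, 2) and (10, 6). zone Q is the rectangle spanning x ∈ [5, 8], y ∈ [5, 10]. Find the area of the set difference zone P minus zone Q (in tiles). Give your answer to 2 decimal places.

|zone P∩zone Q|: x∈[5,8], y∈[5,6] → 3·1 = 3.
|zone P| = 32.
|zone P ∖ zone Q| = |zone P| − |zone P∩zone Q| = 32 − 3 = 29.00.

29.00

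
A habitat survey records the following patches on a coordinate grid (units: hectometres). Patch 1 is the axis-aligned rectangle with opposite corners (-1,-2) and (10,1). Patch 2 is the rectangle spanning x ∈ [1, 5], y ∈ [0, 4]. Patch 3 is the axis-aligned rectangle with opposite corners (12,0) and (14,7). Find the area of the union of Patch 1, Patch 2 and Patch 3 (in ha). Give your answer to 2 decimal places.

59.00

By inclusion–exclusion:
Individual areas: |Patch 1| = 33, |Patch 2| = 16, |Patch 3| = 14.
|Patch 1∩Patch 2|: x∈[1,5], y∈[0,1] → 4·1 = 4.
|Patch 1∩Patch 3| = 0 (no overlap).
|Patch 2∩Patch 3| = 0 (no overlap).
|Patch 1∩Patch 2∩Patch 3| = 0.
|Patch 1 ∪ Patch 2 ∪ Patch 3| = 63 − 4 + 0 = 59.00.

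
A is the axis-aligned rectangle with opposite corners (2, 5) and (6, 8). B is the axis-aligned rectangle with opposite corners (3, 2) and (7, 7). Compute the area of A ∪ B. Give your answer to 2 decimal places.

26.00

By inclusion–exclusion:
Individual areas: |A| = 12, |B| = 20.
|A∩B|: x∈[3,6], y∈[5,7] → 3·2 = 6.
|A ∪ B| = 32 − 6 = 26.00.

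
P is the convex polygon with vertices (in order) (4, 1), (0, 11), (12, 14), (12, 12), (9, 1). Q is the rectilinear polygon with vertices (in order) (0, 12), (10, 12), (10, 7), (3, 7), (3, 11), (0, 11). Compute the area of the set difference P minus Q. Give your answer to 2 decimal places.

|P| = 101.5, |P∩Q| = 36.
|P ∖ Q| = |P| − |P∩Q| = 101.5 − 36 = 65.50.

65.50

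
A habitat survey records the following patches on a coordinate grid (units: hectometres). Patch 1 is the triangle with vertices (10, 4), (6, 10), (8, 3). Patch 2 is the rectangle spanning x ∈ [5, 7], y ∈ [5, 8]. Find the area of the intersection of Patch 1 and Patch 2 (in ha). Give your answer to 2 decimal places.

The intersection is the polygon with vertices (6.571,8), (7,8), (7,6.5).
By the shoelace formula its area is 0.32.

0.32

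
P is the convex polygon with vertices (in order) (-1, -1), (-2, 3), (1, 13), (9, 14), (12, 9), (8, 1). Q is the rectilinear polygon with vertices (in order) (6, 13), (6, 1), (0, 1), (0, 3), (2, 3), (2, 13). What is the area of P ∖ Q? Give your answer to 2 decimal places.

93.50

|P| = 145.5, |P∩Q| = 52.
|P ∖ Q| = |P| − |P∩Q| = 145.5 − 52 = 93.50.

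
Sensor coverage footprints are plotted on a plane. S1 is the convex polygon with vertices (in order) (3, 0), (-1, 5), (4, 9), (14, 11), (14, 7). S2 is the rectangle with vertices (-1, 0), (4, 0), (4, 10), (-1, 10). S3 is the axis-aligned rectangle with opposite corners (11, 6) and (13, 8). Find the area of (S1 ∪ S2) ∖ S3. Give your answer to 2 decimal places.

107.92

|S1 ∪ S2| = 111.8182.
|(S1 ∪ S2) ∩ S3| = 3.8961.
|(S1 ∪ S2) ∖ S3| = 111.8182 − 3.8961 = 107.92.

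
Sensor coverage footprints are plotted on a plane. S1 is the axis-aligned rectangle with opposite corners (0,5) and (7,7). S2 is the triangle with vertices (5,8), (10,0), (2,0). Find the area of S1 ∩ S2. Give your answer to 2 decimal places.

4.00

The intersection is the polygon with vertices (5.625,7), (6.875,5), (3.875,5), (4.625,7).
By the shoelace formula its area is 4.00.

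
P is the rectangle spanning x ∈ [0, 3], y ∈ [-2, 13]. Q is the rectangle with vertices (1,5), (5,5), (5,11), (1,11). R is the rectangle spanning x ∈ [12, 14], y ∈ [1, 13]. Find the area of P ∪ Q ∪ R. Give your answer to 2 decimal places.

81.00

By inclusion–exclusion:
Individual areas: |P| = 45, |Q| = 24, |R| = 24.
|P∩Q|: x∈[1,3], y∈[5,11] → 2·6 = 12.
|P∩R| = 0 (no overlap).
|Q∩R| = 0 (no overlap).
|P∩Q∩R| = 0.
|P ∪ Q ∪ R| = 93 − 12 + 0 = 81.00.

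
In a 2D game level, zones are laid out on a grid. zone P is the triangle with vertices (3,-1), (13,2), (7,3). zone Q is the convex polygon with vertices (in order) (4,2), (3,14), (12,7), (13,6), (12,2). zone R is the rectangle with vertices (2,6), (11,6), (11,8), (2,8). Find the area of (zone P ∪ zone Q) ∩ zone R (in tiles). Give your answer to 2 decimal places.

14.80

The region (zone P ∪ zone Q) ∩ zone R is the polygon with vertices (3.5,8), (10.714,8), (11,7.778), (11,6), (3.667,6).
By the shoelace formula its area is 14.80.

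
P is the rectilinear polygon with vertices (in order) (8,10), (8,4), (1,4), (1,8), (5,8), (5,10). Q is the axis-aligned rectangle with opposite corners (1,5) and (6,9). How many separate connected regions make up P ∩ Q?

P ∩ Q is a single connected region.

1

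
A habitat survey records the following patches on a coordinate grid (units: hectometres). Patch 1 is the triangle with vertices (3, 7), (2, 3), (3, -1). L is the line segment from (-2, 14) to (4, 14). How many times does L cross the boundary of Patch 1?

The segment lies entirely outside Patch 1 and never meets its boundary.

0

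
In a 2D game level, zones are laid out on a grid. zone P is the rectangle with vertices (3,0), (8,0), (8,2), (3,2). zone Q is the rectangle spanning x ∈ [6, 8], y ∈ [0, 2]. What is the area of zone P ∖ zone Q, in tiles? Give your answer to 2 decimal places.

|zone P∩zone Q|: x∈[6,8], y∈[0,2] → 2·2 = 4.
|zone P| = 10.
|zone P ∖ zone Q| = |zone P| − |zone P∩zone Q| = 10 − 4 = 6.00.

6.00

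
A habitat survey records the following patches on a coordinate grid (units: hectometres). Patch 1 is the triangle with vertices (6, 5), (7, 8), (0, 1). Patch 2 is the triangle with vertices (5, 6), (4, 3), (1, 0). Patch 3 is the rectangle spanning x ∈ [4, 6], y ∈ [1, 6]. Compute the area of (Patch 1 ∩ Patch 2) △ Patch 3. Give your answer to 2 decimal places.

9.76

|Patch 1 ∩ Patch 2| = 1.0714.
|(Patch 1 ∩ Patch 2) ∩ Patch 3| = 0.6548.
|(Patch 1 ∩ Patch 2) △ Patch 3| = 1.0714 + 10 − 1.3095 = 9.76.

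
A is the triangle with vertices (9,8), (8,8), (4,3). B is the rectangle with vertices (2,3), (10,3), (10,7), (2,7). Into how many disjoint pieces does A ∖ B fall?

1

A ∖ B is a single connected region.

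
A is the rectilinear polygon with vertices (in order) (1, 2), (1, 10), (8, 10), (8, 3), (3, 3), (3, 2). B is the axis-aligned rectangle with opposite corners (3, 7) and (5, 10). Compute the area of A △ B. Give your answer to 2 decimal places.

45.00

|A| = 51, |B| = 6, |A∩B| = 6.
|A △ B| = |A| + |B| − 2·|A∩B| = 51 + 6 − 12 = 45.00.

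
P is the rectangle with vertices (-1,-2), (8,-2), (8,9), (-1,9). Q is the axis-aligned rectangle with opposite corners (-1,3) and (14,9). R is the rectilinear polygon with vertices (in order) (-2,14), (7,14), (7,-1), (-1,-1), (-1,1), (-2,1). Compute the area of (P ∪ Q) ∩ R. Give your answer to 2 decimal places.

80.00

The region (P ∪ Q) ∩ R is the polygon with vertices (-1,1), (-1,3), (-1,9), (7,9), (7,-1), (-1,-1).
By the shoelace formula its area is 80.00.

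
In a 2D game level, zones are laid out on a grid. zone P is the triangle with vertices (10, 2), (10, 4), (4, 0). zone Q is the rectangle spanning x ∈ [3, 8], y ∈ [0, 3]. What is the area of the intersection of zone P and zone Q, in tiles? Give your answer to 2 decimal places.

2.67

The intersection is the polygon with vertices (8,2.667), (8,1.333), (4,0).
By the shoelace formula its area is 2.67.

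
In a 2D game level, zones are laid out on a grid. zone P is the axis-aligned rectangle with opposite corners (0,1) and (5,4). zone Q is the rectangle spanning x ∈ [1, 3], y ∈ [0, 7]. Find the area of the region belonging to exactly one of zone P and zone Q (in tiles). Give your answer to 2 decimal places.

17.00

|zone P∩zone Q|: x∈[1,3], y∈[1,4] → 2·3 = 6.
|zone P △ zone Q| = |zone P| + |zone Q| − 2·|zone P∩zone Q| = 15 + 14 − 12 = 17.00.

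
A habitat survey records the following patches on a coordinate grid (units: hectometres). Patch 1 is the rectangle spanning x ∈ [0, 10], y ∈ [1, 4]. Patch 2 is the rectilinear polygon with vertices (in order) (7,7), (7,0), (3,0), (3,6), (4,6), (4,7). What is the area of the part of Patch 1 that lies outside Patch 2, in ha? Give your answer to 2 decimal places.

18.00

|Patch 1| = 30, |Patch 1∩Patch 2| = 12.
|Patch 1 ∖ Patch 2| = |Patch 1| − |Patch 1∩Patch 2| = 30 − 12 = 18.00.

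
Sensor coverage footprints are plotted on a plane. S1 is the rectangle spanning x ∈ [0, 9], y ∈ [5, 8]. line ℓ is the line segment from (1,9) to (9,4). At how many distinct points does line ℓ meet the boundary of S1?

2

The segment meets the boundary at (7.4,5), (2.6,8).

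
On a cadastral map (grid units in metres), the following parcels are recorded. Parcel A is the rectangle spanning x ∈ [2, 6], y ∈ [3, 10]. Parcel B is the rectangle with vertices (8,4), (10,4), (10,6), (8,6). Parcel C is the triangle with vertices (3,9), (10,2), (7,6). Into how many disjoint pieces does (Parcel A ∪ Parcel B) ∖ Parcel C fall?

2

(Parcel A ∪ Parcel B) ∖ Parcel C splits into 2 disjoint pieces (area 26.875, area 3.8333).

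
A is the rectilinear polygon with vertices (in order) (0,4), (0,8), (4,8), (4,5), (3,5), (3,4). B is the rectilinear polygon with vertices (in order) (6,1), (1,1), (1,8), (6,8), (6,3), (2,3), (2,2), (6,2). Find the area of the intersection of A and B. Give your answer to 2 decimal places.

11.00

The intersection is the polygon with vertices (4,8), (4,5), (3,5), (3,4), (1,4), (1,8).
By the shoelace formula its area is 11.00.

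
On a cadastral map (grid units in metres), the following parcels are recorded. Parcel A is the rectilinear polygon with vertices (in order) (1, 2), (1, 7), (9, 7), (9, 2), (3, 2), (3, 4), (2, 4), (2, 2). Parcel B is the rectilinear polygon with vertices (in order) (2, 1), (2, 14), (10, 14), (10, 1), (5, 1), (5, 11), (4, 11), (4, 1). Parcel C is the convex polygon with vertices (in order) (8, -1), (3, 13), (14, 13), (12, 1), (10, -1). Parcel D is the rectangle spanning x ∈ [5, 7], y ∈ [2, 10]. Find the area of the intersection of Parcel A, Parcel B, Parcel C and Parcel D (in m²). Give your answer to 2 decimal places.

4.82

The intersection is the polygon with vertices (5.143,7), (7,7), (7,2), (6.929,2).
By the shoelace formula its area is 4.82.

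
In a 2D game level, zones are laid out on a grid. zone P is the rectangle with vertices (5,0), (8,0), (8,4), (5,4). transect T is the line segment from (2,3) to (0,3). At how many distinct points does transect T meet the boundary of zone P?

0

The segment lies entirely outside zone P and never meets its boundary.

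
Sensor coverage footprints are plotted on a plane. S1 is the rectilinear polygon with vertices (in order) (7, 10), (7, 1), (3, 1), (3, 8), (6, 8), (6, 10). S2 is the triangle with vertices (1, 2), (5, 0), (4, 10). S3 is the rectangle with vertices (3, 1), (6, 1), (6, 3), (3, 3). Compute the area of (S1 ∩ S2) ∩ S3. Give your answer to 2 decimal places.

The region (S1 ∩ S2) ∩ S3 is the polygon with vertices (3,3), (4.7,3), (4.9,1), (3,1).
By the shoelace formula its area is 3.60.

3.60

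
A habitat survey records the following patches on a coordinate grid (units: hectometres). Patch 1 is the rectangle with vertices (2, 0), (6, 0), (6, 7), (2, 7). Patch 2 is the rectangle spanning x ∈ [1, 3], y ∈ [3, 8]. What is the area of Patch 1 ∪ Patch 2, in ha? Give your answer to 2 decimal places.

34.00

By inclusion–exclusion:
Individual areas: |Patch 1| = 28, |Patch 2| = 10.
|Patch 1∩Patch 2|: x∈[2,3], y∈[3,7] → 1·4 = 4.
|Patch 1 ∪ Patch 2| = 38 − 4 = 34.00.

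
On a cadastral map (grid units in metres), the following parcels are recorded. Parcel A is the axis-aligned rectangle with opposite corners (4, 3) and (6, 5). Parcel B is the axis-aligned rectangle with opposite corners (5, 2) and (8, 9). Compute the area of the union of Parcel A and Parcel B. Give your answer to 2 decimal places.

By inclusion–exclusion:
Individual areas: |Parcel A| = 4, |Parcel B| = 21.
|Parcel A∩Parcel B|: x∈[5,6], y∈[3,5] → 1·2 = 2.
|Parcel A ∪ Parcel B| = 25 − 2 = 23.00.

23.00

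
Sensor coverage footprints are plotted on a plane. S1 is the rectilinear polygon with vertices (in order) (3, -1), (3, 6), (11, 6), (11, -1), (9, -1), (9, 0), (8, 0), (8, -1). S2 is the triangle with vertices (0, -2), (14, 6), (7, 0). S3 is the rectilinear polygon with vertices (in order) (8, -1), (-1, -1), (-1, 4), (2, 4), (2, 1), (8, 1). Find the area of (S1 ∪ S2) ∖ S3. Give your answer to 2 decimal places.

|S1 ∪ S2| = 57.6071.
|(S1 ∪ S2) ∩ S3| = 10.4464.
|(S1 ∪ S2) ∖ S3| = 57.6071 − 10.4464 = 47.16.

47.16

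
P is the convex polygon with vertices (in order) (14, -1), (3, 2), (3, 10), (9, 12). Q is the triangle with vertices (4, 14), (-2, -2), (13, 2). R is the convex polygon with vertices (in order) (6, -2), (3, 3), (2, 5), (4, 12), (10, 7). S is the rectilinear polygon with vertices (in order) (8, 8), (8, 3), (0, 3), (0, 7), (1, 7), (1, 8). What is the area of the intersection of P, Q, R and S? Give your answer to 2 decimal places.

The intersection is the polygon with vertices (3,8), (8,8), (8,3), (3,3).
By the shoelace formula its area is 25.00.

25.00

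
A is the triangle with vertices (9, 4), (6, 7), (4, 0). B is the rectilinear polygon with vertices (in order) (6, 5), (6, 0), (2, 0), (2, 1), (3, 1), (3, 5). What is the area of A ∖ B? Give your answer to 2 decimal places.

|A| = 13.5, |A∩B| = 4.8286.
|A ∖ B| = |A| − |A∩B| = 13.5 − 4.8286 = 8.67.

8.67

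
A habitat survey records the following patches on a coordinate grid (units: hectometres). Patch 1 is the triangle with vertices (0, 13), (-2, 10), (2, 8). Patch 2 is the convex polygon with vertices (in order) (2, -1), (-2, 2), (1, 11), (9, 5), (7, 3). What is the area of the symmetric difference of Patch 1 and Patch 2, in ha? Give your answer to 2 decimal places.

72.76

|Patch 1| = 8, |Patch 2| = 68.5, |Patch 1∩Patch 2| = 1.8701.
|Patch 1 △ Patch 2| = |Patch 1| + |Patch 2| − 2·|Patch 1∩Patch 2| = 8 + 68.5 − 3.7403 = 72.76.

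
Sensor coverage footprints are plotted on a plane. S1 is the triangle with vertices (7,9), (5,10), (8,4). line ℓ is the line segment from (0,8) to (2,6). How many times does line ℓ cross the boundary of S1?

0

The segment lies entirely outside S1 and never meets its boundary.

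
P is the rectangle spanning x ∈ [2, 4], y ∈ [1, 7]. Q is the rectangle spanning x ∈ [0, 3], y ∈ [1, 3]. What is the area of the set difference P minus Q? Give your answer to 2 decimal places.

10.00

|P∩Q|: x∈[2,3], y∈[1,3] → 1·2 = 2.
|P| = 12.
|P ∖ Q| = |P| − |P∩Q| = 12 − 2 = 10.00.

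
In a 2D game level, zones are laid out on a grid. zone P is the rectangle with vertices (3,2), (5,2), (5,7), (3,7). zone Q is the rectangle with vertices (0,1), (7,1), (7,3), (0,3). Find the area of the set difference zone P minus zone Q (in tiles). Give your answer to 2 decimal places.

8.00

|zone P∩zone Q|: x∈[3,5], y∈[2,3] → 2·1 = 2.
|zone P| = 10.
|zone P ∖ zone Q| = |zone P| − |zone P∩zone Q| = 10 − 2 = 8.00.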